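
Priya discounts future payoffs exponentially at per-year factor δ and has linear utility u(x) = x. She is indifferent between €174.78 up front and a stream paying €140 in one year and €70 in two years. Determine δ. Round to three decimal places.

δ ≈ 0.870

The stream is worth 140δ + 70δ² today, so 140δ + 70δ² = 174.78.
So 70δ² + 140δ − 174.78 = 0.
By the quadratic formula (taking the positive root), δ = (−140 + √68538.40) / 140 ≈ 0.870.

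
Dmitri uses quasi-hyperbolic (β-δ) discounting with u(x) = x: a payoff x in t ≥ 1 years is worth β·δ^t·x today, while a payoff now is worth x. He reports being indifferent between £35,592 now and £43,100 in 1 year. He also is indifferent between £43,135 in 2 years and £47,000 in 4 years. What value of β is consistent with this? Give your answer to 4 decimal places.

β ≈ 0.8620

The second indifference involves only future payoffs, so β cancels: β·δ^2·43135 = β·δ^4·47000, giving δ^2 = 43135/47000 = 0.91777, so δ = 0.95800.
Now use the now-vs-future pair: 35592 = β·δ·43100 gives β = 35592/(0.95800·43100) ≈ 0.8620.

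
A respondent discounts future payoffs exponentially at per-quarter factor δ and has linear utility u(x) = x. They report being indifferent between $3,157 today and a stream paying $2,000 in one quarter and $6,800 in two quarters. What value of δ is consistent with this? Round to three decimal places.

Equating present values: 3157 = 2000δ + 6800δ².
That is, 6800δ² + 2000δ − 3157 = 0, a quadratic in δ.
δ = (−2000 + √(2000² + 4·6800·3157)) / (2·6800) = (−2000 + √89870400.00) / 13600 ≈ 0.550.

δ ≈ 0.550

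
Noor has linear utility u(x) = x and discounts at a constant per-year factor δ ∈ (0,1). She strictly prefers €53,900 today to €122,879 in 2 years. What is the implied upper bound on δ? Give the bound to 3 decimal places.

The preference means 53900 > δ^2·122879.
So δ^2 < 53900/122879 = 0.43864; taking the square root of both positive sides preserves the inequality.
δ < (53900/122879)^(1/2) ≈ 0.662.

δ < 0.662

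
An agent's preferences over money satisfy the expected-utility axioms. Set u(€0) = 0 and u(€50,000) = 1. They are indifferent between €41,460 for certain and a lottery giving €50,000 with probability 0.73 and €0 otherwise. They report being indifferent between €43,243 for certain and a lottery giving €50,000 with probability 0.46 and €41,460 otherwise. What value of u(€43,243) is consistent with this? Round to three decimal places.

The first gamble pins u(€41,460): it must equal 0.73·1 + 0.27·0 = 0.73.
The second indifference gives u(€43,243) = 0.46·u(€50,000) + 0.54·u(€41,460) = 0.46·1.00 + 0.54·0.73 = 0.8542.

0.854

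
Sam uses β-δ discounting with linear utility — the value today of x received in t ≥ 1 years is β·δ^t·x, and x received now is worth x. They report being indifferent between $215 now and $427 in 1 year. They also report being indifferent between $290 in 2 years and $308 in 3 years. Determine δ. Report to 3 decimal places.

δ ≈ 0.942

The second indifference involves only future payoffs, so β cancels: β·δ^2·290 = β·δ^3·308, giving δ = 290/308 = 0.94156.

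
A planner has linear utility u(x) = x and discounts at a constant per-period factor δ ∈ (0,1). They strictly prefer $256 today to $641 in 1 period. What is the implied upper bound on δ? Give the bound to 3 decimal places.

Under u(x) = x this choice says 256 > δ·641.
So δ < 256/641 = 0.39938.

δ < 0.399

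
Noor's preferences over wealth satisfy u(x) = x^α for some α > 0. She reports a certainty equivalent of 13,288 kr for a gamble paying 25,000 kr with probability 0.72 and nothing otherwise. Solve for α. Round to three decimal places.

EU(lottery) = 0.72·25000^α + 0.28·0 = 0.72·25000^α.
Setting u(13288) equal to that: 13288^α = 0.72·25000^α ⇒ (13288/25000)^α = 0.72.
α = ln(0.72) / ln(13288/25000) = -0.328504/-0.632014 ≈ 0.520.

α ≈ 0.520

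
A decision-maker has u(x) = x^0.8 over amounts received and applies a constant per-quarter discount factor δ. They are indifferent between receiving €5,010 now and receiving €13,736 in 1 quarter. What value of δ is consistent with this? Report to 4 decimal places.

Indifference means u(5010) = δ · u(13736), so δ = u(5010)/u(13736).
With u(x) = x^0.8: δ = 5010^0.8/13736^0.8 = (5010/13736)^0.8 = 0.44625.

δ ≈ 0.4463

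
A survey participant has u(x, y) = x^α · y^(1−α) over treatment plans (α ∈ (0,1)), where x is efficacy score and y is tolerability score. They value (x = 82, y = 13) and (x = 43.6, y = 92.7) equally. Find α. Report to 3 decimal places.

Set the two utilities equal: 82^α·13^(1−α) = 43.6^α·92.7^(1−α).
Taking logs: α·ln 82 + (1−α)·ln 13 = α·ln 43.6 + (1−α)·ln 92.7, i.e. α·0.631662 = (1−α)·1.964419.
With A = 0.631662 and B = 1.964419: α·A = (1−α)·B, so α = B/(A+B) = 1.964419/2.596081 ≈ 0.757.

α ≈ 0.757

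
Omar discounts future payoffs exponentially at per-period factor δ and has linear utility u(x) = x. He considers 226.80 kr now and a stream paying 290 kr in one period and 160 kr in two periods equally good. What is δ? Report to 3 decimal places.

δ ≈ 0.590

Present value of the stream is 290·δ + 160·δ². Indifference gives 290δ + 160δ² = 226.80.
So 160δ² + 290δ − 226.80 = 0.
The positive root is δ = [−290 + √(290² + 4·160·226.80)] / (2·160) = (−290 + 478.803)/320 ≈ 0.590.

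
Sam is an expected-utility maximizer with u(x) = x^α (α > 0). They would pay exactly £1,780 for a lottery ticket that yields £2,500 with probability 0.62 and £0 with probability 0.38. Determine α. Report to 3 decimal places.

α ≈ 1.407

Since u(0) = 0, the lottery's EU is 0.62·2500^α.
Equating: 1780^α = 0.62·2500^α, i.e. 0.7120^α = 0.62.
Taking logs: α·ln(1780/2500) = ln(0.62), so α = -0.478036 / -0.339677 ≈ 1.407.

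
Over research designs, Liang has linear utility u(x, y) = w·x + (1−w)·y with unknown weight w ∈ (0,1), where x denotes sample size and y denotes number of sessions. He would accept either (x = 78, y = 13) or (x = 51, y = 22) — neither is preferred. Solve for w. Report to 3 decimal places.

Indifference: w·78 + (1−w)·13 = w·51 + (1−w)·22.
Collecting terms: w·27 = (1−w)·9.
So w/(1−w) = 9/27 = 0.3333, giving w = 9/(27+9) = 0.250.

w = 0.250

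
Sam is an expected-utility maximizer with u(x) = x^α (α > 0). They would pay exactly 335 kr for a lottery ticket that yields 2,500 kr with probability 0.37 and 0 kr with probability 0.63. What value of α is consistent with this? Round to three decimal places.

α ≈ 0.495

The lottery's expected utility is 0.37·u(2500) + 0.63·u(0) = 0.37·2500^α (since u(0) = 0 for α > 0).
Setting u(335) equal to that: 335^α = 0.37·2500^α ⇒ (335/2500)^α = 0.37.
Taking logs: α·ln(335/2500) = ln(0.37), so α = -0.994252 / -2.009915 ≈ 0.495.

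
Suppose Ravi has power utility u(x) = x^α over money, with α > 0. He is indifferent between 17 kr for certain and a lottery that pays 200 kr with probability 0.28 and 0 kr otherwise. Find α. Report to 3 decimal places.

α ≈ 0.516

The lottery's expected utility is 0.28·u(200) + 0.72·u(0) = 0.28·200^α (since u(0) = 0 for α > 0).
Indifference: 17^α = 0.28·200^α, so (17/200)^α = 0.28.
Taking logs: α·ln(17/200) = ln(0.28), so α = -1.272966 / -2.465104 ≈ 0.516.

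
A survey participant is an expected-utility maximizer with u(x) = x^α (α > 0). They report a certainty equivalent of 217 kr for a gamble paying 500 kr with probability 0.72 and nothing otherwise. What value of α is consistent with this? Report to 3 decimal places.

The lottery's expected utility is 0.72·u(500) + 0.28·u(0) = 0.72·500^α (since u(0) = 0 for α > 0).
Setting u(217) equal to that: 217^α = 0.72·500^α ⇒ (217/500)^α = 0.72.
α = ln(0.72) / ln(217/500) = -0.328504/-0.834711 ≈ 0.394.

α ≈ 0.394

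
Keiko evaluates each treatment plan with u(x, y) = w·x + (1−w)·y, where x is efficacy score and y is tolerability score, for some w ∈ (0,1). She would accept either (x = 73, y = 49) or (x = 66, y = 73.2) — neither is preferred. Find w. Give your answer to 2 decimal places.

Equating utilities: w·73 + (1−w)·49 = w·66 + (1−w)·73.2.
Collecting terms: w·7 = (1−w)·24.2.
Hence w = 24.2/(7+24.2) = 24.2/31.2 = 0.78.

w = 0.78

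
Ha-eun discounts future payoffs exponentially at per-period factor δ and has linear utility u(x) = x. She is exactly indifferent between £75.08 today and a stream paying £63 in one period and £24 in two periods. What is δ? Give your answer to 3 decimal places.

δ ≈ 0.890

Present value of the stream is 63·δ + 24·δ². Indifference gives 63δ + 24δ² = 75.08.
Rearranged: 24δ² + 63δ − 75.08 = 0.
By the quadratic formula (taking the positive root), δ = (−63 + √11176.68) / 48 ≈ 0.890.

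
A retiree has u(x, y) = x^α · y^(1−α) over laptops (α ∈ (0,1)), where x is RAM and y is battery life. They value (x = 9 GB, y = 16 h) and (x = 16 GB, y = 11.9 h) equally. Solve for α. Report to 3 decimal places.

The Cobb–Douglas utilities coincide, so 9^α·16^(1−α) = 16^α·11.9^(1−α).
(9/16)^α = (11.9/16)^(1−α); take logs: α·ln(9/16) = (1−α)·ln(11.9/16), i.e. α·-0.575364 = (1−α)·-0.296050.
Thus α·(-0.871414) = -0.296050, so α = -0.296050/-0.871414 ≈ 0.340.

α ≈ 0.340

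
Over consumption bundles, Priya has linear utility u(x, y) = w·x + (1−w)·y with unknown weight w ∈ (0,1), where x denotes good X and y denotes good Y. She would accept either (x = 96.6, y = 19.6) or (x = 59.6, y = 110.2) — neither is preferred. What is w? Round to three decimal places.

u(96.6,19.6) = u(59.6,110.2) means w·96.6 + (1−w)·19.6 = w·59.6 + (1−w)·110.2.
Rearranging, 37·w − 90.6·(1−w) = 0.
So w/(1−w) = 90.6/37 = 2.4486, giving w = 90.6/(37+90.6) = 0.710.

w = 0.710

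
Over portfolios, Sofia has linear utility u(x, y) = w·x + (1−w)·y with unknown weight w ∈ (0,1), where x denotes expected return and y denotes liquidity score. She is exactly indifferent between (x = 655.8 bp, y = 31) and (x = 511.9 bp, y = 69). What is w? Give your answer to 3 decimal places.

Indifference: w·655.8 + (1−w)·31 = w·511.9 + (1−w)·69.
w·(655.8−511.9) = (1−w)·(69−31), i.e. w·143.9 = (1−w)·38.
So w/(1−w) = 38/143.9 = 0.2641, giving w = 38/(143.9+38) = 0.209.

w = 0.209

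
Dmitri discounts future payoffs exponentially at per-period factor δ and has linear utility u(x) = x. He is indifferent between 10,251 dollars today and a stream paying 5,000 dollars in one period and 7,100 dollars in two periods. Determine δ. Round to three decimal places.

δ ≈ 0.900

Equating present values: 10251 = 5000δ + 7100δ².
That is, 7100δ² + 5000δ − 10251 = 0, a quadratic in δ.
By the quadratic formula (taking the positive root), δ = (−5000 + √316128400.00) / 14200 ≈ 0.900.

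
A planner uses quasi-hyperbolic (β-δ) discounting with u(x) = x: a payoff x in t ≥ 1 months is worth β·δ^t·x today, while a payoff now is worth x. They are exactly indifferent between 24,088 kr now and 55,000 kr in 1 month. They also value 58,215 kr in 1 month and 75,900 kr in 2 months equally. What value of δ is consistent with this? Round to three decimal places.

δ ≈ 0.767

From the later pair, β·δ^1·58215 = β·δ^2·75900; dividing through, δ = 58215/75900 = 0.76700.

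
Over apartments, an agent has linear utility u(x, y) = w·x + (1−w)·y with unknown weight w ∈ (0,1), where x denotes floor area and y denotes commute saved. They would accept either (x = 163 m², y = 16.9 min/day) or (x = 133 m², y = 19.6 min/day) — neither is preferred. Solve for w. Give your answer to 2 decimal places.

Equating utilities: w·163 + (1−w)·16.9 = w·133 + (1−w)·19.6.
Collecting terms: w·30 = (1−w)·2.7.
The marginal rate of substitution is 2.7/30, so w = 2.7/(30+2.7) = 0.08.

w = 0.08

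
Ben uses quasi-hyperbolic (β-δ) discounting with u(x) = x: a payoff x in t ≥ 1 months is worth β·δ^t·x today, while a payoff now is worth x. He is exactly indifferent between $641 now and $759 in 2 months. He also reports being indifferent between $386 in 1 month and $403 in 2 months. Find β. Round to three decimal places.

The second indifference involves only future payoffs, so β cancels: β·δ^1·386 = β·δ^2·403, giving δ = 386/403 = 0.95782.
Now use the now-vs-future pair: 641 = β·δ^2·759 gives β = 641/(0.91741·759) ≈ 0.921.

β ≈ 0.921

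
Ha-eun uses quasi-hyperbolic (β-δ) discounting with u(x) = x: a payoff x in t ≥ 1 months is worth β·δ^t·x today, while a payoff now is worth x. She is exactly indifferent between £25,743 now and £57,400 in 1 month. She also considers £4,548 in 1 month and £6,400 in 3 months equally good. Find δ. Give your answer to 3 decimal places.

δ ≈ 0.843

Both payoffs in the second observation are in the future, so β drops out: δ^1·4548 = δ^3·6400 ⇒ δ^2 = 4548/6400 = 0.71062, so δ = 0.84299.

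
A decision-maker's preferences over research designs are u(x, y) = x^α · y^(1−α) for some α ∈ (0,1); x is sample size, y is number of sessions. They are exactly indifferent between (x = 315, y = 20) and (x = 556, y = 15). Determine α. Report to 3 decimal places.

α ≈ 0.336

The Cobb–Douglas utilities coincide, so 315^α·20^(1−α) = 556^α·15^(1−α).
Taking logs: α·ln 315 + (1−α)·ln 20 = α·ln 556 + (1−α)·ln 15, i.e. α·-0.568196 = (1−α)·-0.287682.
Thus α·(-0.855878) = -0.287682, so α = -0.287682/-0.855878 ≈ 0.336.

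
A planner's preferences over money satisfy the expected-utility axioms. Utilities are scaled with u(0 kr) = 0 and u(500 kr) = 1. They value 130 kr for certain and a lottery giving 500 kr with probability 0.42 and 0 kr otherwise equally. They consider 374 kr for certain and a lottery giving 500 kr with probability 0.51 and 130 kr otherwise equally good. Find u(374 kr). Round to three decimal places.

From the first indifference, u(130 kr) = 0.42·u(500 kr) + 0.58·u(0 kr) = 0.42·1 + 0.58·0 = 0.42.
Chaining: u(374 kr) = 0.51·1.00 + 0.49·0.42 = 0.7158.

0.716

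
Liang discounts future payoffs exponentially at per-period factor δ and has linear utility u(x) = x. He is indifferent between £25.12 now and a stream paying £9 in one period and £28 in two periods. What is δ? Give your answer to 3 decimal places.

Equating present values: 25.12 = 9δ + 28δ².
Rearranged: 28δ² + 9δ − 25.12 = 0.
The positive root is δ = [−9 + √(9² + 4·28·25.12)] / (2·28) = (−9 + 53.800)/56 ≈ 0.800.

δ ≈ 0.800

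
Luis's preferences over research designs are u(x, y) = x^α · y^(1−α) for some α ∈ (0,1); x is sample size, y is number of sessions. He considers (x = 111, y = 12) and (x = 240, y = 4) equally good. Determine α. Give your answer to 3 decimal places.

α ≈ 0.588

Indifference: 111^α · 12^(1−α) = 240^α · 4^(1−α).
Taking logs: α·ln 111 + (1−α)·ln 12 = α·ln 240 + (1−α)·ln 4, i.e. α·-0.771109 = (1−α)·-1.098612.
Thus α·(-1.869721) = -1.098612, so α = -1.098612/-1.869721 ≈ 0.588.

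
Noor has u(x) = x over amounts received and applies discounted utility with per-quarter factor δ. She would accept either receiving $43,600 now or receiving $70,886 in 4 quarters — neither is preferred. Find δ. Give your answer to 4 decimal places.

δ ≈ 0.8856

Equating discounted utilities: u(43600) = δ^4·u(70886) ⇒ δ^4 = u(43600)/u(70886).
With u(x) = x: δ^4 = 43600/70886 = 0.61507.
Hence δ = (0.61507)^(1/4) = 0.885588.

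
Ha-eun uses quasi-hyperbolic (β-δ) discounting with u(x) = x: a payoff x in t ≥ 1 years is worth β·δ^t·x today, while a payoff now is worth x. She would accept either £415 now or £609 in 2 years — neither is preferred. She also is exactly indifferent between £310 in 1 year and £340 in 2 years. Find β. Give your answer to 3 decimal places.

Both payoffs in the second observation are in the future, so β drops out: δ^1·310 = δ^2·340 ⇒ δ = 310/340 = 0.91176.
Now use the now-vs-future pair: 415 = β·δ^2·609 gives β = 415/(0.83131·609) ≈ 0.820.

β ≈ 0.820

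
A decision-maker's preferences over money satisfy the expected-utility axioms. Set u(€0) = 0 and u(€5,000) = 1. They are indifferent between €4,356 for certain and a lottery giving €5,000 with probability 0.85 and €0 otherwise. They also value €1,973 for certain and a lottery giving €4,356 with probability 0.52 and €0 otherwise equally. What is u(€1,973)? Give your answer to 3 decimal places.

0.442

The first gamble pins u(€4,356): it must equal 0.85·1 + 0.15·0 = 0.85.
The second indifference gives u(€1,973) = 0.52·u(€4,356) + 0.48·u(€0) = 0.52·0.85 + 0.48·0.00 = 0.4420.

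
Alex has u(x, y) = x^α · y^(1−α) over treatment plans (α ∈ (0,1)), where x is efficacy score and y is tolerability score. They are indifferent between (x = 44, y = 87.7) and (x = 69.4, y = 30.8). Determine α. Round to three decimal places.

The Cobb–Douglas utilities coincide, so 44^α·87.7^(1−α) = 69.4^α·30.8^(1−α).
(44/69.4)^α = (30.8/87.7)^(1−α); take logs: α·ln(44/69.4) = (1−α)·ln(30.8/87.7), i.e. α·-0.455697 = (1−α)·-1.046407.
Thus α·(-1.502104) = -1.046407, so α = -1.046407/-1.502104 ≈ 0.697.

α ≈ 0.697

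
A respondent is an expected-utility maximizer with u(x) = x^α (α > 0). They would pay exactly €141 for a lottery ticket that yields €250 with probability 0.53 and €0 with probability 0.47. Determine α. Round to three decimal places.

α ≈ 1.109

The lottery's expected utility is 0.53·u(250) + 0.47·u(0) = 0.53·250^α (since u(0) = 0 for α > 0).
Equating: 141^α = 0.53·250^α, i.e. 0.5640^α = 0.53.
α = ln(0.53) / ln(141/250) = -0.634878/-0.572701 ≈ 1.109.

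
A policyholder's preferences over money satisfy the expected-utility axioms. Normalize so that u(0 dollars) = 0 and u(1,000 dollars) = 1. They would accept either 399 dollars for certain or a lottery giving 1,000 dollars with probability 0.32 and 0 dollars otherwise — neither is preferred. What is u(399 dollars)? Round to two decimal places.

By the standard-gamble method, u(399 dollars) is just the indifference probability on the best outcome: 0.32.

0.32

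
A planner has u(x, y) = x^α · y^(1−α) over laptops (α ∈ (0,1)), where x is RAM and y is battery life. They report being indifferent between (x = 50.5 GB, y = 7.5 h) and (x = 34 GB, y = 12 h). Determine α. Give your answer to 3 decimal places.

Indifference: 50.5^α · 7.5^(1−α) = 34^α · 12^(1−α).
(50.5/34)^α = (12/7.5)^(1−α); take logs: α·ln(50.5/34) = (1−α)·ln(12/7.5), i.e. α·0.395613 = (1−α)·0.470004.
With A = 0.395613 and B = 0.470004: α·A = (1−α)·B, so α = B/(A+B) = 0.470004/0.865617 ≈ 0.543.

α ≈ 0.543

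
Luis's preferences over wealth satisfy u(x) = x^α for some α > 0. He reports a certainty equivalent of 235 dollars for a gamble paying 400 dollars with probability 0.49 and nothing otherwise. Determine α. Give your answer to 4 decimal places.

EU(lottery) = 0.49·400^α + 0.51·0 = 0.49·400^α.
Equating: 235^α = 0.49·400^α, i.e. 0.5875^α = 0.49.
Take logs: α = ln 0.49 / ln(235/400) ≈ 1.341188.

α ≈ 1.3412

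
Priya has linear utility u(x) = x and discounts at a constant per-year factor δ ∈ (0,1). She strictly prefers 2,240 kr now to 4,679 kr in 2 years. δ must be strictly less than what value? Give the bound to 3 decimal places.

δ < 0.692

The preference means 2240 > δ^2·4679.
So δ^2 < 2240/4679 = 0.47873; taking the square root of both positive sides preserves the inequality.
δ < 0.47873^(1/2) = 0.692.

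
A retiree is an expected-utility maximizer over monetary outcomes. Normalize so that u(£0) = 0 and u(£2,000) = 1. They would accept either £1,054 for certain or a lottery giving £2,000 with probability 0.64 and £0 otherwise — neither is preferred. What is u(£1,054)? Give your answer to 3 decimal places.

By the standard-gamble method, u(£1,054) is just the indifference probability on the best outcome: 0.64.

0.640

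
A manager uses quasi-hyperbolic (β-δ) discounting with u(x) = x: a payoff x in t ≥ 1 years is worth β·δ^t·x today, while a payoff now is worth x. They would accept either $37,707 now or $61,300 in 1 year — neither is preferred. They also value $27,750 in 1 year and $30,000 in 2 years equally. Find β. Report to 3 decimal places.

From the later pair, β·δ^1·27750 = β·δ^2·30000; dividing through, δ = 27750/30000 = 0.92500.
Now use the now-vs-future pair: 37707 = β·δ·61300 gives β = 37707/(0.92500·61300) ≈ 0.665.

β ≈ 0.665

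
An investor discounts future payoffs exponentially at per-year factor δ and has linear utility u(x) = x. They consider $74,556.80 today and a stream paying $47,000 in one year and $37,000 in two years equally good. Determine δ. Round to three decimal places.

The stream is worth 47000δ + 37000δ² today, so 47000δ + 37000δ² = 74556.80.
Rearranged: 37000δ² + 47000δ − 74556.80 = 0.
The positive root is δ = [−47000 + √(47000² + 4·37000·74556.80)] / (2·37000) = (−47000 + 115080.000)/74000 ≈ 0.920.

δ ≈ 0.920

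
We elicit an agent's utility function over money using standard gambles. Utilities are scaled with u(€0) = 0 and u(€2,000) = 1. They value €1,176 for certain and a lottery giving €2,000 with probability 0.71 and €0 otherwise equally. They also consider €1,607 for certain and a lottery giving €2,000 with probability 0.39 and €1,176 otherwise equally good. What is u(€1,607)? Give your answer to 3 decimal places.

0.823

The first gamble pins u(€1,176): it must equal 0.71·1 + 0.29·0 = 0.71.
Then u(€1,607) = 0.39·u(€2,000) + 0.61·u(€1,176) = 0.39·1.00 + 0.61·0.71 = 0.8231.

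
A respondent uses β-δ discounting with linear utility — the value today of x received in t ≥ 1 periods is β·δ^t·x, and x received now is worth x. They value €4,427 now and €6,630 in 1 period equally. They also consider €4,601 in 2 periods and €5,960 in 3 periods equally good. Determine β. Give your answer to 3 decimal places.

β ≈ 0.865

Both payoffs in the second observation are in the future, so β drops out: δ^2·4601 = δ^3·5960 ⇒ δ = 4601/5960 = 0.77198.
The first indifference: 4427 = β·δ·6630, so β = 4427/(δ·6630) = 4427/(0.77198·6630) ≈ 0.865.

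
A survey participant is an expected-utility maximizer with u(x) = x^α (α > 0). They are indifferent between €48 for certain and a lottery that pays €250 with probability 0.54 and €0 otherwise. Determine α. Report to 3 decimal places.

α ≈ 0.373

EU(lottery) = 0.54·250^α + 0.46·0 = 0.54·250^α.
Setting u(48) equal to that: 48^α = 0.54·250^α ⇒ (48/250)^α = 0.54.
α = ln(0.54) / ln(48/250) = -0.616186/-1.650260 ≈ 0.373.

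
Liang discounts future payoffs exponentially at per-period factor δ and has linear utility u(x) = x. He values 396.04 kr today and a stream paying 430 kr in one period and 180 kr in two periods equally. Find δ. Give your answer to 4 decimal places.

Present value of the stream is 430·δ + 180·δ². Indifference gives 430δ + 180δ² = 396.04.
That is, 180δ² + 430δ − 396.04 = 0, a quadratic in δ.
By the quadratic formula (taking the positive root), δ = (−430 + √470048.80) / 360 ≈ 0.7100.

δ ≈ 0.7100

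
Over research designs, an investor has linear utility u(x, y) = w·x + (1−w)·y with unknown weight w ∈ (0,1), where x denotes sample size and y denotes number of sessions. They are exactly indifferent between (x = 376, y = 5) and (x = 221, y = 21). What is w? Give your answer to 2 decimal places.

w = 0.09

u(376,5) = u(221,21) means w·376 + (1−w)·5 = w·221 + (1−w)·21.
Collecting terms: w·155 = (1−w)·16.
The marginal rate of substitution is 16/155, so w = 16/(155+16) = 0.09.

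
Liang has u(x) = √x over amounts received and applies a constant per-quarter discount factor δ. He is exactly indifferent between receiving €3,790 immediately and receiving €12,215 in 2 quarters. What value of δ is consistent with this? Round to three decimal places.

Equating discounted utilities: u(3790) = δ^2·u(12215) ⇒ δ^2 = u(3790)/u(12215).
Since u(x) = √x, δ^2 = √(3790/12215) = 0.55702.
Taking the square root: δ = 0.55702^(1/2) ≈ 0.746.

δ ≈ 0.746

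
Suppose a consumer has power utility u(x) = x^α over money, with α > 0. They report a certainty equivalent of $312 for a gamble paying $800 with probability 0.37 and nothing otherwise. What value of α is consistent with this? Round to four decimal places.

EU(lottery) = 0.37·800^α + 0.63·0 = 0.37·800^α.
Equating: 312^α = 0.37·800^α, i.e. 0.3900^α = 0.37.
Take logs: α = ln 0.37 / ln(312/800) ≈ 1.055908.

α ≈ 1.0559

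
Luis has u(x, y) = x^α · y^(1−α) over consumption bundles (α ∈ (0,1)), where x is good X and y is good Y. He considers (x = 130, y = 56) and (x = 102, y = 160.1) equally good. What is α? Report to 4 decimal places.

The Cobb–Douglas utilities coincide, so 130^α·56^(1−α) = 102^α·160.1^(1−α).
Rearrange to (130/102)^α = (160.1/56)^(1−α) and take logs: α·0.2425616 = (1−α)·1.0504469.
With A = 0.2425616 and B = 1.0504469: α·A = (1−α)·B, so α = B/(A+B) = 1.0504469/1.2930085 ≈ 0.8124.

α ≈ 0.8124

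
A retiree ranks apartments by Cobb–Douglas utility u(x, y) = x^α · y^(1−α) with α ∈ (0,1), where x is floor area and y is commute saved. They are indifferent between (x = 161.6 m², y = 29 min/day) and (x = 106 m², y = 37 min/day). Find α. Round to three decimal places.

α ≈ 0.366

Set the two utilities equal: 161.6^α·29^(1−α) = 106^α·37^(1−α).
(161.6/106)^α = (37/29)^(1−α); take logs: α·ln(161.6/106) = (1−α)·ln(37/29), i.e. α·0.421685 = (1−α)·0.243622.
With A = 0.421685 and B = 0.243622: α·A = (1−α)·B, so α = B/(A+B) = 0.243622/0.665307 ≈ 0.366.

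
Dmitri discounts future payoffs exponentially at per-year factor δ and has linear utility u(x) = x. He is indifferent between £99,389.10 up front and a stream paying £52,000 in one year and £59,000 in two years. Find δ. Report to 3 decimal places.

Present value of the stream is 52000·δ + 59000·δ². Indifference gives 52000δ + 59000δ² = 99389.10.
So 59000δ² + 52000δ − 99389.10 = 0.
By the quadratic formula (taking the positive root), δ = (−52000 + √26159827600.00) / 118000 ≈ 0.930.

δ ≈ 0.930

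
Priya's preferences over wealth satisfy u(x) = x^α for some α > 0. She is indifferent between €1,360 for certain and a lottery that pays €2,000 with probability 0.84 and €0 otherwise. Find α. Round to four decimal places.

α ≈ 0.4521

The lottery's expected utility is 0.84·u(2000) + 0.16·u(0) = 0.84·2000^α (since u(0) = 0 for α > 0).
Equating: 1360^α = 0.84·2000^α, i.e. 0.6800^α = 0.84.
Take logs: α = ln 0.84 / ln(1360/2000) ≈ 0.452088.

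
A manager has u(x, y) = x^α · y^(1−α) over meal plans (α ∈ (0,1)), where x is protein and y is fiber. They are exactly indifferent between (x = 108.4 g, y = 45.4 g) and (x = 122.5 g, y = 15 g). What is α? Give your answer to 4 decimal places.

α ≈ 0.9006

Set the two utilities equal: 108.4^α·45.4^(1−α) = 122.5^α·15^(1−α).
(108.4/122.5)^α = (15/45.4)^(1−α); take logs: α·ln(108.4/122.5) = (1−α)·ln(15/45.4), i.e. α·-0.1222829 = (1−α)·-1.1074619.
Thus α·(-1.2297448) = -1.1074619, so α = -1.1074619/-1.2297448 ≈ 0.9006.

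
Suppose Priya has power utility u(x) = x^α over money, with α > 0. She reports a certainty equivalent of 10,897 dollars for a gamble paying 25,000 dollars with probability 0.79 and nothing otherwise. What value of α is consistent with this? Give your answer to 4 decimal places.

α ≈ 0.2839

Since u(0) = 0, the lottery's EU is 0.79·25000^α.
Equating: 10897^α = 0.79·25000^α, i.e. 0.4359^α = 0.79.
Take logs: α = ln 0.79 / ln(10897/25000) ≈ 0.283870.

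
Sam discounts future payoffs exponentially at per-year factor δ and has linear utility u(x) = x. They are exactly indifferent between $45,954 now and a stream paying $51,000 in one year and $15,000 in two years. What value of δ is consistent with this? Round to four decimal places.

δ ≈ 0.7400

The stream is worth 51000δ + 15000δ² today, so 51000δ + 15000δ² = 45954.
So 15000δ² + 51000δ − 45954 = 0.
δ = (−51000 + √(51000² + 4·15000·45954)) / (2·15000) = (−51000 + √5358240000.00) / 30000 ≈ 0.7400.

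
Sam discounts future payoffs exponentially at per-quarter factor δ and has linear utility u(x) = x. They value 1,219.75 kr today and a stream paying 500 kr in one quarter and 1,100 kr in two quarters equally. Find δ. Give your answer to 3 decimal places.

δ ≈ 0.850

Present value of the stream is 500·δ + 1100·δ². Indifference gives 500δ + 1100δ² = 1219.75.
Rearranged: 1100δ² + 500δ − 1219.75 = 0.
By the quadratic formula (taking the positive root), δ = (−500 + √5616900.00) / 2200 ≈ 0.850.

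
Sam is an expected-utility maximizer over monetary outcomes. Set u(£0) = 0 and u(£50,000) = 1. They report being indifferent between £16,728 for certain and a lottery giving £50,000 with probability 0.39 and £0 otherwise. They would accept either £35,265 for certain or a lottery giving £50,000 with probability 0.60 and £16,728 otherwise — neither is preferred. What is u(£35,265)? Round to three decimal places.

0.756

First, u(£16,728) = 0.39·u(£50,000) + 0.61·u(£0) = 0.39.
The second indifference gives u(£35,265) = 0.60·u(£50,000) + 0.40·u(£16,728) = 0.60·1.00 + 0.40·0.39 = 0.7560.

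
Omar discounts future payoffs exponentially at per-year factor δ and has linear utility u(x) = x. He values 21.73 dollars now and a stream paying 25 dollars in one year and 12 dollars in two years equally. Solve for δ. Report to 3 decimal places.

δ ≈ 0.660

The stream is worth 25δ + 12δ² today, so 25δ + 12δ² = 21.73.
So 12δ² + 25δ − 21.73 = 0.
By the quadratic formula (taking the positive root), δ = (−25 + √1668.04) / 24 ≈ 0.660.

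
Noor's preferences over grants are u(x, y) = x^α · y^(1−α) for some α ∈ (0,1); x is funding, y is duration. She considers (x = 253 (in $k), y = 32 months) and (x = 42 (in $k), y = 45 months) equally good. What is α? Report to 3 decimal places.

α ≈ 0.160

Indifference: 253^α · 32^(1−α) = 42^α · 45^(1−α).
Rearrange to (253/42)^α = (45/32)^(1−α) and take logs: α·1.795720 = (1−α)·0.340927.
Thus α·(2.136647) = 0.340927, so α = 0.340927/2.136647 ≈ 0.160.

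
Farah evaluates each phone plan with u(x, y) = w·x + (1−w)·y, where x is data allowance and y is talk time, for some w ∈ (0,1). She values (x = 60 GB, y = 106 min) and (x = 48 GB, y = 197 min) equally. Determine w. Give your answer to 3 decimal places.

w = 0.883

u(60,106) = u(48,197) means w·60 + (1−w)·106 = w·48 + (1−w)·197.
Collecting terms: w·12 = (1−w)·91.
So w/(1−w) = 91/12 = 7.5833, giving w = 91/(12+91) = 0.883.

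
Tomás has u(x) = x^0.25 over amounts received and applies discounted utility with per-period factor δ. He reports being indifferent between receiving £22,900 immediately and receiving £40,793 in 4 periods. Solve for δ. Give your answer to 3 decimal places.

The payoff in 4 periods is discounted by δ^4, so u(22900) = δ^4·u(40793) and δ^4 = u(22900)/u(40793).
With u(x) = x^0.25: δ^4 = 22900^0.25/40793^0.25 = (22900/40793)^0.25 = 0.86559.
So δ = 0.86559^(1/4) ≈ 0.965.

δ ≈ 0.965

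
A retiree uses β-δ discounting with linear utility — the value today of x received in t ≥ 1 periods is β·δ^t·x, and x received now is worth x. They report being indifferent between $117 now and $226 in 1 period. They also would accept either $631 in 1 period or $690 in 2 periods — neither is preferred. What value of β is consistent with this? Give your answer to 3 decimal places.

Both payoffs in the second observation are in the future, so β drops out: δ^1·631 = δ^2·690 ⇒ δ = 631/690 = 0.91449.
The first indifference: 117 = β·δ·226, so β = 117/(δ·226) = 117/(0.91449·226) ≈ 0.566.

β ≈ 0.566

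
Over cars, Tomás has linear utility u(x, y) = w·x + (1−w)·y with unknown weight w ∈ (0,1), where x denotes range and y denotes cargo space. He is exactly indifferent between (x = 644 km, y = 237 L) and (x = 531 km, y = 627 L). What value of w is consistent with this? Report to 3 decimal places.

Indifference: w·644 + (1−w)·237 = w·531 + (1−w)·627.
Collecting terms: w·113 = (1−w)·390.
So w/(1−w) = 390/113 = 3.4513, giving w = 390/(113+390) = 0.775.

w = 0.775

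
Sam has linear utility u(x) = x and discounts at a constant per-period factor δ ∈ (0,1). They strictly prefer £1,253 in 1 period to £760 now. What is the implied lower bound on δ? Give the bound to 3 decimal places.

Under u(x) = x this choice says 760 < δ·1253.
Dividing through by 1253 gives δ > 0.60654.

δ > 0.607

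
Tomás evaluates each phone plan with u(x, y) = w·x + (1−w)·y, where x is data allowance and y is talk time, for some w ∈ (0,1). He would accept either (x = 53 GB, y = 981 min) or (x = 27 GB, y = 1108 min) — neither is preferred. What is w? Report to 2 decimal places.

Indifference: w·53 + (1−w)·981 = w·27 + (1−w)·1108.
w·(53−27) = (1−w)·(1108−981), i.e. w·26 = (1−w)·127.
So w/(1−w) = 127/26 = 4.8846, giving w = 127/(26+127) = 0.83.

w = 0.83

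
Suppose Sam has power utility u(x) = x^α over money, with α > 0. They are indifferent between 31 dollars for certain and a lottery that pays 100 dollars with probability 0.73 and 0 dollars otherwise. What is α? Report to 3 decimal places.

Since u(0) = 0, the lottery's EU is 0.73·100^α.
Setting u(31) equal to that: 31^α = 0.73·100^α ⇒ (31/100)^α = 0.73.
α = ln(0.73) / ln(31/100) = -0.314711/-1.171183 ≈ 0.269.

α ≈ 0.269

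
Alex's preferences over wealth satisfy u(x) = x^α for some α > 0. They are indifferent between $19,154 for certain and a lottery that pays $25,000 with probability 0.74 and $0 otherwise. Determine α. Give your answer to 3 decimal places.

EU(lottery) = 0.74·25000^α + 0.26·0 = 0.74·25000^α.
Setting u(19154) equal to that: 19154^α = 0.74·25000^α ⇒ (19154/25000)^α = 0.74.
Take logs: α = ln 0.74 / ln(19154/25000) ≈ 1.13043.

α ≈ 1.130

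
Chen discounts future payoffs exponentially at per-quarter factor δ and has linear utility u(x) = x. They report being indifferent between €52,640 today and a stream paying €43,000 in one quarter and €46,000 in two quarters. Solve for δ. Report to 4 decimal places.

δ ≈ 0.7000

The stream is worth 43000δ + 46000δ² today, so 43000δ + 46000δ² = 52640.
Rearranged: 46000δ² + 43000δ − 52640 = 0.
By the quadratic formula (taking the positive root), δ = (−43000 + √11534760000.00) / 92000 ≈ 0.7000.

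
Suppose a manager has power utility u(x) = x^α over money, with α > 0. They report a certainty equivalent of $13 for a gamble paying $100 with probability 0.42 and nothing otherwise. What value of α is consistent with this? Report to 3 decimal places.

α ≈ 0.425

EU(lottery) = 0.42·100^α + 0.58·0 = 0.42·100^α.
Equating: 13^α = 0.42·100^α, i.e. 0.1300^α = 0.42.
α = ln(0.42) / ln(13/100) = -0.867501/-2.040221 ≈ 0.425.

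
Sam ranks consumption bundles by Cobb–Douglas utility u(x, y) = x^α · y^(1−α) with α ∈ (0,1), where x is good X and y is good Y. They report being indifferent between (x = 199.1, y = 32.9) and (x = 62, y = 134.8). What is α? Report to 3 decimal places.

The Cobb–Douglas utilities coincide, so 199.1^α·32.9^(1−α) = 62^α·134.8^(1−α).
Rearrange to (199.1/62)^α = (134.8/32.9)^(1−α) and take logs: α·1.166673 = (1−α)·1.410320.
So α/(1−α) = (1.410320)/(1.166673) = 1.208839, and α = 1.208839/2.208839 ≈ 0.547.

α ≈ 0.547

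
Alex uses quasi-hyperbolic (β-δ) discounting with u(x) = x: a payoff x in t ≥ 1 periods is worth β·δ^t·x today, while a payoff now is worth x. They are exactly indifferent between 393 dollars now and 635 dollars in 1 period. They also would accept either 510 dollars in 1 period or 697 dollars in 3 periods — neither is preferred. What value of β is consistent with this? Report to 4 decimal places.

β ≈ 0.7235

The second indifference involves only future payoffs, so β cancels: β·δ^1·510 = β·δ^3·697, giving δ^2 = 510/697 = 0.73171, so δ = 0.85540.
The first indifference: 393 = β·δ·635, so β = 393/(δ·635) = 393/(0.85540·635) ≈ 0.7235.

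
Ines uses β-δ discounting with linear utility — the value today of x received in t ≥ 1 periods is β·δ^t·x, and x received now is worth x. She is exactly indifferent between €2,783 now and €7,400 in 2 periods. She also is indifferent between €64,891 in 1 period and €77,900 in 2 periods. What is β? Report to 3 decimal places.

β ≈ 0.542

From the later pair, β·δ^1·64891 = β·δ^2·77900; dividing through, δ = 64891/77900 = 0.83300.
Now use the now-vs-future pair: 2783 = β·δ^2·7400 gives β = 2783/(0.69390·7400) ≈ 0.542.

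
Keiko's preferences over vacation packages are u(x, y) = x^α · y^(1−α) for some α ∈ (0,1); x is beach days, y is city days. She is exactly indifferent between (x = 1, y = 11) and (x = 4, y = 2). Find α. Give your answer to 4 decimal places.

α ≈ 0.5515

The Cobb–Douglas utilities coincide, so 1^α·11^(1−α) = 4^α·2^(1−α).
(1/4)^α = (2/11)^(1−α); take logs: α·ln(1/4) = (1−α)·ln(2/11), i.e. α·-1.3862944 = (1−α)·-1.7047481.
Thus α·(-3.0910425) = -1.7047481, so α = -1.7047481/-3.0910425 ≈ 0.5515.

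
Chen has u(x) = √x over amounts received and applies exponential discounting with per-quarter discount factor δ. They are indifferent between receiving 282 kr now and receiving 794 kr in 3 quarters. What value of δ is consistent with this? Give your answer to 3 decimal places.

δ ≈ 0.842

Indifference means u(282) = δ^3 · u(794), so δ^3 = u(282)/u(794).
With u(x) = √x: δ^3 = √282/√794 = √(282/794) = 0.59596.
Hence δ = (0.59596)^(1/3) = 0.84153.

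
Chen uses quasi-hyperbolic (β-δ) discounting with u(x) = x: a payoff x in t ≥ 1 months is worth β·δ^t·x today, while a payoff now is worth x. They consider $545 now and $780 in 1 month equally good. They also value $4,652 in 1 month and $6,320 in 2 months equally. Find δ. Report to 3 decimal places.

Both payoffs in the second observation are in the future, so β drops out: δ^1·4652 = δ^2·6320 ⇒ δ = 4652/6320 = 0.73608.

δ ≈ 0.736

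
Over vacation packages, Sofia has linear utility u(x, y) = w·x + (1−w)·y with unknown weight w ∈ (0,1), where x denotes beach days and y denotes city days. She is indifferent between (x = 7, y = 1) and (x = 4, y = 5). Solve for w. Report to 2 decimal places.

u(7,1) = u(4,5) means w·7 + (1−w)·1 = w·4 + (1−w)·5.
Collecting terms: w·3 = (1−w)·4.
So w/(1−w) = 4/3 = 1.3333, giving w = 4/(3+4) = 0.57.

w = 0.57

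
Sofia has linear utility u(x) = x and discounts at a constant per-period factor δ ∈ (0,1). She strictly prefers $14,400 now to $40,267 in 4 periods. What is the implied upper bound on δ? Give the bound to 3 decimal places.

Under u(x) = x this choice says 14400 > δ^4·40267.
So δ^4 < 14400/40267 = 0.35761; taking the 4th root of both positive sides preserves the inequality.
δ < (14400/40267)^(1/4) ≈ 0.773.

δ < 0.773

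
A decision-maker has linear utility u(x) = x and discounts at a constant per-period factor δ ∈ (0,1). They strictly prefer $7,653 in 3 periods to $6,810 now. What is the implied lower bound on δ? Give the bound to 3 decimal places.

δ > 0.962

The preference means 6810 < δ^3·7653.
Hence δ^3 > 6810/7653 = 0.88985, and x ↦ x^(1/3) is increasing on (0,∞).
δ > (6810/7653)^(1/3) ≈ 0.962.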